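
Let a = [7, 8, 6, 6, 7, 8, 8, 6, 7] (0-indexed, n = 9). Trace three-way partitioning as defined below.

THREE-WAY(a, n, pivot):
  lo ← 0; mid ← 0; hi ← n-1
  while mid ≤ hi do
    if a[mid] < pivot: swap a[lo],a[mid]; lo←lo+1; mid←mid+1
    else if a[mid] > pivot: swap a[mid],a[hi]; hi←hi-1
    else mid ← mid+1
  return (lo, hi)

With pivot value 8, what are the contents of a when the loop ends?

[7, 6, 6, 7, 6, 7, 8, 8, 8]

lo=0 mid=0 hi=8
7<8: swap(0,0), lo=1 mid=1 ⇒ [7, 8, 6, 6, 7, 8, 8, 6, 7]
8=8: mid=2
6<8: swap(1,2), lo=2 mid=3 ⇒ [7, 6, 8, 6, 7, 8, 8, 6, 7]
6<8: swap(2,3), lo=3 mid=4 ⇒ [7, 6, 6, 8, 7, 8, 8, 6, 7]
7<8: swap(3,4), lo=4 mid=5 ⇒ [7, 6, 6, 7, 8, 8, 8, 6, 7]
8=8: mid=6
8=8: mid=7
6<8: swap(4,7), lo=5 mid=8 ⇒ [7, 6, 6, 7, 6, 8, 8, 8, 7]
7<8: swap(5,8), lo=6 mid=9 ⇒ [7, 6, 6, 7, 6, 7, 8, 8, 8]
done. lo=6 hi=8; a=[7, 6, 6, 7, 6, 7, 8, 8, 8]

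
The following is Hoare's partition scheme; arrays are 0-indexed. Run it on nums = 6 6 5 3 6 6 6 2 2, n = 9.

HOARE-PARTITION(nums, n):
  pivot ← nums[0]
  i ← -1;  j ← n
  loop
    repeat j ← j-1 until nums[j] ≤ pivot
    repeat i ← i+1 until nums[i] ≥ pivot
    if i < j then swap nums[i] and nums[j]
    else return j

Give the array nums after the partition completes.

2 2 5 3 6 6 6 6 6

pivot=6
j stops at 8 (2), i stops at 0 (6); swap ⇒ 2 6 5 3 6 6 6 2 6
j stops at 7 (2), i stops at 1 (6); swap ⇒ 2 2 5 3 6 6 6 6 6
j stops at 6 (6), i stops at 4 (6); swap ⇒ 2 2 5 3 6 6 6 6 6
j stops at 5, i stops at 5; i≥j ⇒ return 5. nums=2 2 5 3 6 6 6 6 6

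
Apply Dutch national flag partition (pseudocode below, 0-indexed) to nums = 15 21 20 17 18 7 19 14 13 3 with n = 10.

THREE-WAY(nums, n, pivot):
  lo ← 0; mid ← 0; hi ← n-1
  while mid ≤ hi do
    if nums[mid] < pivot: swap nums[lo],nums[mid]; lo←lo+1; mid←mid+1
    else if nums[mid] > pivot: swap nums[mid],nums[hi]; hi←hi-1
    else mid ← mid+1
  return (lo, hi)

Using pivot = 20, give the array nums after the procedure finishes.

pivot = 20; lo=0, mid=0, hi=9
nums[mid]=15<20: swap nums[0],nums[0]; lo=1,mid=1 → 15 21 20 17 18 7 19 14 13 3
nums[mid]=21>20: swap nums[1],nums[9]; hi=8 → 15 3 20 17 18 7 19 14 13 21
nums[mid]=3<20: swap nums[1],nums[1]; lo=2,mid=2 → 15 3 20 17 18 7 19 14 13 21
nums[mid]=20=20: mid=3
nums[mid]=17<20: swap nums[2],nums[3]; lo=3,mid=4 → 15 3 17 20 18 7 19 14 13 21
nums[mid]=18<20: swap nums[3],nums[4]; lo=4,mid=5 → 15 3 17 18 20 7 19 14 13 21
nums[mid]=7<20: swap nums[4],nums[5]; lo=5,mid=6 → 15 3 17 18 7 20 19 14 13 21
nums[mid]=19<20: swap nums[5],nums[6]; lo=6,mid=7 → 15 3 17 18 7 19 20 14 13 21
nums[mid]=14<20: swap nums[6],nums[7]; lo=7,mid=8 → 15 3 17 18 7 19 14 20 13 21
nums[mid]=13<20: swap nums[7],nums[8]; lo=8,mid=9 → 15 3 17 18 7 19 14 13 20 21
end: lo=8, hi=8; nums = 15 3 17 18 7 19 14 13 20 21

15 3 17 18 7 19 14 13 20 21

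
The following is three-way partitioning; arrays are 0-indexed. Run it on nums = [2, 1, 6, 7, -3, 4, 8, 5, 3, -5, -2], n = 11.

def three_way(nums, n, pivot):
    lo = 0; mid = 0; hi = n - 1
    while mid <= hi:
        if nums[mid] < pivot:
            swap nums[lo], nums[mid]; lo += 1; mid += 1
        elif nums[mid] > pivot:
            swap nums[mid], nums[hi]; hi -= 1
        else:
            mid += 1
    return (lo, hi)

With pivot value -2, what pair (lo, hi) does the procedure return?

(2, 2)

pivot = -2; lo=0, mid=0, hi=10
nums[mid]=2>-2: swap nums[0],nums[10]; hi=9 → [-2, 1, 6, 7, -3, 4, 8, 5, 3, -5, 2]
nums[mid]=-2=-2: mid=1
nums[mid]=1>-2: swap nums[1],nums[9]; hi=8 → [-2, -5, 6, 7, -3, 4, 8, 5, 3, 1, 2]
nums[mid]=-5<-2: swap nums[0],nums[1]; lo=1,mid=2 → [-5, -2, 6, 7, -3, 4, 8, 5, 3, 1, 2]
nums[mid]=6>-2: swap nums[2],nums[8]; hi=7 → [-5, -2, 3, 7, -3, 4, 8, 5, 6, 1, 2]
nums[mid]=3>-2: swap nums[2],nums[7]; hi=6 → [-5, -2, 5, 7, -3, 4, 8, 3, 6, 1, 2]
nums[mid]=5>-2: swap nums[2],nums[6]; hi=5 → [-5, -2, 8, 7, -3, 4, 5, 3, 6, 1, 2]
nums[mid]=8>-2: swap nums[2],nums[5]; hi=4 → [-5, -2, 4, 7, -3, 8, 5, 3, 6, 1, 2]
nums[mid]=4>-2: swap nums[2],nums[4]; hi=3 → [-5, -2, -3, 7, 4, 8, 5, 3, 6, 1, 2]
nums[mid]=-3<-2: swap nums[1],nums[2]; lo=2,mid=3 → [-5, -3, -2, 7, 4, 8, 5, 3, 6, 1, 2]
nums[mid]=7>-2: swap nums[3],nums[3]; hi=2 → [-5, -3, -2, 7, 4, 8, 5, 3, 6, 1, 2]
end: lo=2, hi=2; nums = [-5, -3, -2, 7, 4, 8, 5, 3, 6, 1, 2]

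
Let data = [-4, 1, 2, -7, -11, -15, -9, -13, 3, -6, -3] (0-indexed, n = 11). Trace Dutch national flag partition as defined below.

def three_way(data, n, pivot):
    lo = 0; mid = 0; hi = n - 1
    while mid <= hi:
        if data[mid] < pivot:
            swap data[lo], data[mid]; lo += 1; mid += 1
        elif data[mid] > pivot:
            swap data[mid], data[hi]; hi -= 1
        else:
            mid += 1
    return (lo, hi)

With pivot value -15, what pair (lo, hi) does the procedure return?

(0, 0)

pivot = -15; lo=0, mid=0, hi=10
data[mid]=-4>-15: swap data[0],data[10]; hi=9 → [-3, 1, 2, -7, -11, -15, -9, -13, 3, -6, -4]
data[mid]=-3>-15: swap data[0],data[9]; hi=8 → [-6, 1, 2, -7, -11, -15, -9, -13, 3, -3, -4]
data[mid]=-6>-15: swap data[0],data[8]; hi=7 → [3, 1, 2, -7, -11, -15, -9, -13, -6, -3, -4]
data[mid]=3>-15: swap data[0],data[7]; hi=6 → [-13, 1, 2, -7, -11, -15, -9, 3, -6, -3, -4]
data[mid]=-13>-15: swap data[0],data[6]; hi=5 → [-9, 1, 2, -7, -11, -15, -13, 3, -6, -3, -4]
data[mid]=-9>-15: swap data[0],data[5]; hi=4 → [-15, 1, 2, -7, -11, -9, -13, 3, -6, -3, -4]
data[mid]=-15=-15: mid=1
data[mid]=1>-15: swap data[1],data[4]; hi=3 → [-15, -11, 2, -7, 1, -9, -13, 3, -6, -3, -4]
data[mid]=-11>-15: swap data[1],data[3]; hi=2 → [-15, -7, 2, -11, 1, -9, -13, 3, -6, -3, -4]
data[mid]=-7>-15: swap data[1],data[2]; hi=1 → [-15, 2, -7, -11, 1, -9, -13, 3, -6, -3, -4]
data[mid]=2>-15: swap data[1],data[1]; hi=0 → [-15, 2, -7, -11, 1, -9, -13, 3, -6, -3, -4]
end: lo=0, hi=0; data = [-15, 2, -7, -11, 1, -9, -13, 3, -6, -3, -4]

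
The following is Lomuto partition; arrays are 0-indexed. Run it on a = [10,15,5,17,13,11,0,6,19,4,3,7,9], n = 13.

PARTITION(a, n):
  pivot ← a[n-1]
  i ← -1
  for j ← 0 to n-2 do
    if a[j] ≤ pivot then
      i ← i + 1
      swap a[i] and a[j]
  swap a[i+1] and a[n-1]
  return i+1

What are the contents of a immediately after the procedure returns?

[5,0,6,4,3,7,9,10,19,17,13,11,15]

pivot=9, i=-1
j=0: 10>9, skip
j=1: 15>9, skip
j=2: 5≤9, i=0, swap(0,2) ⇒ [5,15,10,17,13,11,0,6,19,4,3,7,9]
j=3: 17>9, skip
j=4: 13>9, skip
j=5: 11>9, skip
j=6: 0≤9, i=1, swap(1,6) ⇒ [5,0,10,17,13,11,15,6,19,4,3,7,9]
j=7: 6≤9, i=2, swap(2,7) ⇒ [5,0,6,17,13,11,15,10,19,4,3,7,9]
j=8: 19>9, skip
j=9: 4≤9, i=3, swap(3,9) ⇒ [5,0,6,4,13,11,15,10,19,17,3,7,9]
j=10: 3≤9, i=4, swap(4,10) ⇒ [5,0,6,4,3,11,15,10,19,17,13,7,9]
j=11: 7≤9, i=5, swap(5,11) ⇒ [5,0,6,4,3,7,15,10,19,17,13,11,9]
swap(6,12) ⇒ [5,0,6,4,3,7,9,10,19,17,13,11,15]; return 6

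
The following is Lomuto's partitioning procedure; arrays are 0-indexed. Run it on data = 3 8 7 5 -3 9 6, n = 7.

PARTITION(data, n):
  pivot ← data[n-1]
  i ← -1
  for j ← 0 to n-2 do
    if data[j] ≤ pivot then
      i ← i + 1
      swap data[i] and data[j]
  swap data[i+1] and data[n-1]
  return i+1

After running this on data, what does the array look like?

pivot = data[6] = 6; i = -1
j=0: data[0]=3 ≤ 6 → i=0, swap data[0],data[0] (no change) → 3 8 7 5 -3 9 6
j=1: data[1]=8 > 6 → no swap
j=2: data[2]=7 > 6 → no swap
j=3: data[3]=5 ≤ 6 → i=1, swap data[1],data[3] → 3 5 7 8 -3 9 6
j=4: data[4]=-3 ≤ 6 → i=2, swap data[2],data[4] → 3 5 -3 8 7 9 6
j=5: data[5]=9 > 6 → no swap
final swap data[3],data[6] → 3 5 -3 6 7 9 8; return 3

3 5 -3 6 7 9 8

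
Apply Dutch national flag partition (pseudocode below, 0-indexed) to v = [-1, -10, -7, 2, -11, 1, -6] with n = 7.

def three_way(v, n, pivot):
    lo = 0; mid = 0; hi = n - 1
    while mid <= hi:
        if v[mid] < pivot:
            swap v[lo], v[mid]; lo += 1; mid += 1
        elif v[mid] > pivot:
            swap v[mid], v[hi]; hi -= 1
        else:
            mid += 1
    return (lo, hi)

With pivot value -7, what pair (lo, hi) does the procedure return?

(2, 2)

lo=0 mid=0 hi=6
-1>-7: swap(0,6), hi=5 ⇒ [-6, -10, -7, 2, -11, 1, -1]
-6>-7: swap(0,5), hi=4 ⇒ [1, -10, -7, 2, -11, -6, -1]
1>-7: swap(0,4), hi=3 ⇒ [-11, -10, -7, 2, 1, -6, -1]
-11<-7: swap(0,0), lo=1 mid=1 ⇒ [-11, -10, -7, 2, 1, -6, -1]
-10<-7: swap(1,1), lo=2 mid=2 ⇒ [-11, -10, -7, 2, 1, -6, -1]
-7=-7: mid=3
2>-7: swap(3,3), hi=2 ⇒ [-11, -10, -7, 2, 1, -6, -1]
done. lo=2 hi=2; v=[-11, -10, -7, 2, 1, -6, -1]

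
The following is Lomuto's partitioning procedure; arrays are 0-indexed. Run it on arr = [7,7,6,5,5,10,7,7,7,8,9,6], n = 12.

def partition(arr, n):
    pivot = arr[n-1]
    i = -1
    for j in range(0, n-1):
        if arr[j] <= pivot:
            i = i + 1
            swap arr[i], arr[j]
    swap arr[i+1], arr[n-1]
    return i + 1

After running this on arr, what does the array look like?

[6,5,5,6,7,10,7,7,7,8,9,7]

pivot=6, i=-1
j=0: 7>6, skip
j=1: 7>6, skip
j=2: 6≤6, i=0, swap(0,2) ⇒ [6,7,7,5,5,10,7,7,7,8,9,6]
j=3: 5≤6, i=1, swap(1,3) ⇒ [6,5,7,7,5,10,7,7,7,8,9,6]
j=4: 5≤6, i=2, swap(2,4) ⇒ [6,5,5,7,7,10,7,7,7,8,9,6]
j=5: 10>6, skip
j=6: 7>6, skip
j=7: 7>6, skip
j=8: 7>6, skip
j=9: 8>6, skip
j=10: 9>6, skip
swap(3,11) ⇒ [6,5,5,6,7,10,7,7,7,8,9,7]; return 3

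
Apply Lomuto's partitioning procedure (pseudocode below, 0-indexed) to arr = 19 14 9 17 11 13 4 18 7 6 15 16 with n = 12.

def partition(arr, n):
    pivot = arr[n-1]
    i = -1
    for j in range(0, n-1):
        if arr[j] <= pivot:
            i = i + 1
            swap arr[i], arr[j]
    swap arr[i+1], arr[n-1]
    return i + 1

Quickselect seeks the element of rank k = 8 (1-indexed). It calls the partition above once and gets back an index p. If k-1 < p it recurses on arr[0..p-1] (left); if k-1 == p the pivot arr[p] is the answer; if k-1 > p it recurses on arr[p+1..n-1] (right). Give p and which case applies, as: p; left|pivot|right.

pivot = arr[11] = 16; i = -1
j=0: arr[0]=19 > 16 → no swap
j=1: arr[1]=14 ≤ 16 → i=0, swap arr[0],arr[1] → 14 19 9 17 11 13 4 18 7 6 15 16
j=2: arr[2]=9 ≤ 16 → i=1, swap arr[1],arr[2] → 14 9 19 17 11 13 4 18 7 6 15 16
j=3: arr[3]=17 > 16 → no swap
j=4: arr[4]=11 ≤ 16 → i=2, swap arr[2],arr[4] → 14 9 11 17 19 13 4 18 7 6 15 16
j=5: arr[5]=13 ≤ 16 → i=3, swap arr[3],arr[5] → 14 9 11 13 19 17 4 18 7 6 15 16
j=6: arr[6]=4 ≤ 16 → i=4, swap arr[4],arr[6] → 14 9 11 13 4 17 19 18 7 6 15 16
j=7: arr[7]=18 > 16 → no swap
j=8: arr[8]=7 ≤ 16 → i=5, swap arr[5],arr[8] → 14 9 11 13 4 7 19 18 17 6 15 16
j=9: arr[9]=6 ≤ 16 → i=6, swap arr[6],arr[9] → 14 9 11 13 4 7 6 18 17 19 15 16
j=10: arr[10]=15 ≤ 16 → i=7, swap arr[7],arr[10] → 14 9 11 13 4 7 6 15 17 19 18 16
final swap arr[8],arr[11] → 14 9 11 13 4 7 6 15 16 19 18 17; return 8
p = 8; k-1 = 7 < 8 ⇒ left

8; left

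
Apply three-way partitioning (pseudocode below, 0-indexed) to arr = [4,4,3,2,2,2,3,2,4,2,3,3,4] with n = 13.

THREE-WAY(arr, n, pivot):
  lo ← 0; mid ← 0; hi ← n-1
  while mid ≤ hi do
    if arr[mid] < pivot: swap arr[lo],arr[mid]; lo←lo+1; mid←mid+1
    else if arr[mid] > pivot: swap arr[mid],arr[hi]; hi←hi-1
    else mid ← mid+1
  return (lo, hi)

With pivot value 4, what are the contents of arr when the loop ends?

lo=0 mid=0 hi=12
4=4: mid=1
4=4: mid=2
3<4: swap(0,2), lo=1 mid=3 ⇒ [3,4,4,2,2,2,3,2,4,2,3,3,4]
2<4: swap(1,3), lo=2 mid=4 ⇒ [3,2,4,4,2,2,3,2,4,2,3,3,4]
2<4: swap(2,4), lo=3 mid=5 ⇒ [3,2,2,4,4,2,3,2,4,2,3,3,4]
2<4: swap(3,5), lo=4 mid=6 ⇒ [3,2,2,2,4,4,3,2,4,2,3,3,4]
3<4: swap(4,6), lo=5 mid=7 ⇒ [3,2,2,2,3,4,4,2,4,2,3,3,4]
2<4: swap(5,7), lo=6 mid=8 ⇒ [3,2,2,2,3,2,4,4,4,2,3,3,4]
4=4: mid=9
2<4: swap(6,9), lo=7 mid=10 ⇒ [3,2,2,2,3,2,2,4,4,4,3,3,4]
3<4: swap(7,10), lo=8 mid=11 ⇒ [3,2,2,2,3,2,2,3,4,4,4,3,4]
3<4: swap(8,11), lo=9 mid=12 ⇒ [3,2,2,2,3,2,2,3,3,4,4,4,4]
4=4: mid=13
done. lo=9 hi=12; arr=[3,2,2,2,3,2,2,3,3,4,4,4,4]

[3,2,2,2,3,2,2,3,3,4,4,4,4]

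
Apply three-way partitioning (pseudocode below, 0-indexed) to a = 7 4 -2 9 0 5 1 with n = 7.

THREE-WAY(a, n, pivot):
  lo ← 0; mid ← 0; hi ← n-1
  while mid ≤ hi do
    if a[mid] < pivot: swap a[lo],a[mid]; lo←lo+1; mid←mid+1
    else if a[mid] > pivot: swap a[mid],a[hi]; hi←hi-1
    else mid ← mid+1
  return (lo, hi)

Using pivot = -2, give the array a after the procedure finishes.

pivot = -2; lo=0, mid=0, hi=6
a[mid]=7>-2: swap a[0],a[6]; hi=5 → 1 4 -2 9 0 5 7
a[mid]=1>-2: swap a[0],a[5]; hi=4 → 5 4 -2 9 0 1 7
a[mid]=5>-2: swap a[0],a[4]; hi=3 → 0 4 -2 9 5 1 7
a[mid]=0>-2: swap a[0],a[3]; hi=2 → 9 4 -2 0 5 1 7
a[mid]=9>-2: swap a[0],a[2]; hi=1 → -2 4 9 0 5 1 7
a[mid]=-2=-2: mid=1
a[mid]=4>-2: swap a[1],a[1]; hi=0 → -2 4 9 0 5 1 7
end: lo=0, hi=0; a = -2 4 9 0 5 1 7

-2 4 9 0 5 1 7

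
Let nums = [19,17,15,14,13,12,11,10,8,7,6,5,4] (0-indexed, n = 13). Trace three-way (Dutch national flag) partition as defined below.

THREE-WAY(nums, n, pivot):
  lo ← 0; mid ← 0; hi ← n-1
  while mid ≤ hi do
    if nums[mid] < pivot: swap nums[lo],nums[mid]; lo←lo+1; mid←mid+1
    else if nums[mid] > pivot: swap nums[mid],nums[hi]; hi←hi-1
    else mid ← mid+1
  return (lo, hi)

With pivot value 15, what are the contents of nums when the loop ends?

lo=0 mid=0 hi=12
19>15: swap(0,12), hi=11 ⇒ [4,17,15,14,13,12,11,10,8,7,6,5,19]
4<15: swap(0,0), lo=1 mid=1 ⇒ [4,17,15,14,13,12,11,10,8,7,6,5,19]
17>15: swap(1,11), hi=10 ⇒ [4,5,15,14,13,12,11,10,8,7,6,17,19]
5<15: swap(1,1), lo=2 mid=2 ⇒ [4,5,15,14,13,12,11,10,8,7,6,17,19]
15=15: mid=3
14<15: swap(2,3), lo=3 mid=4 ⇒ [4,5,14,15,13,12,11,10,8,7,6,17,19]
13<15: swap(3,4), lo=4 mid=5 ⇒ [4,5,14,13,15,12,11,10,8,7,6,17,19]
12<15: swap(4,5), lo=5 mid=6 ⇒ [4,5,14,13,12,15,11,10,8,7,6,17,19]
11<15: swap(5,6), lo=6 mid=7 ⇒ [4,5,14,13,12,11,15,10,8,7,6,17,19]
10<15: swap(6,7), lo=7 mid=8 ⇒ [4,5,14,13,12,11,10,15,8,7,6,17,19]
8<15: swap(7,8), lo=8 mid=9 ⇒ [4,5,14,13,12,11,10,8,15,7,6,17,19]
7<15: swap(8,9), lo=9 mid=10 ⇒ [4,5,14,13,12,11,10,8,7,15,6,17,19]
6<15: swap(9,10), lo=10 mid=11 ⇒ [4,5,14,13,12,11,10,8,7,6,15,17,19]
done. lo=10 hi=10; nums=[4,5,14,13,12,11,10,8,7,6,15,17,19]

[4,5,14,13,12,11,10,8,7,6,15,17,19]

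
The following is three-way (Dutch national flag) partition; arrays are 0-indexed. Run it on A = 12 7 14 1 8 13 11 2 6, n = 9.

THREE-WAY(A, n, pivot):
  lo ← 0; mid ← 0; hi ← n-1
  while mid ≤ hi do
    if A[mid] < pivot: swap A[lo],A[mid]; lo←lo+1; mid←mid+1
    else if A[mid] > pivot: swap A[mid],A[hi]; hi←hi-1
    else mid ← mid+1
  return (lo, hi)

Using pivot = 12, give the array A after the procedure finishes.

7 6 1 8 2 11 12 13 14

pivot = 12; lo=0, mid=0, hi=8
A[mid]=12=12: mid=1
A[mid]=7<12: swap A[0],A[1]; lo=1,mid=2 → 7 12 14 1 8 13 11 2 6
A[mid]=14>12: swap A[2],A[8]; hi=7 → 7 12 6 1 8 13 11 2 14
A[mid]=6<12: swap A[1],A[2]; lo=2,mid=3 → 7 6 12 1 8 13 11 2 14
A[mid]=1<12: swap A[2],A[3]; lo=3,mid=4 → 7 6 1 12 8 13 11 2 14
A[mid]=8<12: swap A[3],A[4]; lo=4,mid=5 → 7 6 1 8 12 13 11 2 14
A[mid]=13>12: swap A[5],A[7]; hi=6 → 7 6 1 8 12 2 11 13 14
A[mid]=2<12: swap A[4],A[5]; lo=5,mid=6 → 7 6 1 8 2 12 11 13 14
A[mid]=11<12: swap A[5],A[6]; lo=6,mid=7 → 7 6 1 8 2 11 12 13 14
end: lo=6, hi=6; A = 7 6 1 8 2 11 12 13 14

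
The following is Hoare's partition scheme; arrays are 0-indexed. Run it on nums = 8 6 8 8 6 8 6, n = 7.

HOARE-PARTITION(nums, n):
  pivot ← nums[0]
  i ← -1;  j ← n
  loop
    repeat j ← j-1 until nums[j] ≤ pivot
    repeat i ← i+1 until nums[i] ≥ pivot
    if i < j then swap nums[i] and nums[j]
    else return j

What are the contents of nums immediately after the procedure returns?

6 6 8 6 8 8 8

pivot = nums[0] = 8; i = -1, j = 7
j→6 (nums[6]=6≤8), i→0 (nums[0]=8≥8); i<j, swap → 6 6 8 8 6 8 8
j→5 (nums[5]=8≤8), i→2 (nums[2]=8≥8); i<j, swap → 6 6 8 8 6 8 8
j→4 (nums[4]=6≤8), i→3 (nums[3]=8≥8); i<j, swap → 6 6 8 6 8 8 8
j→3, i→4; i≥j, return j=3. nums = 6 6 8 6 8 8 8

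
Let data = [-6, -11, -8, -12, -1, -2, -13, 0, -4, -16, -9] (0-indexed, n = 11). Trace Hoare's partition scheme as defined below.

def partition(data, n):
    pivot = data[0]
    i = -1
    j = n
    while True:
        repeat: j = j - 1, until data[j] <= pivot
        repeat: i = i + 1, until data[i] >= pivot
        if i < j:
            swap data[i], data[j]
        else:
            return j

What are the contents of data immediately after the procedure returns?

[-9, -11, -8, -12, -16, -13, -2, 0, -4, -1, -6]

pivot = data[0] = -6; i = -1, j = 11
j→10 (data[10]=-9≤-6), i→0 (data[0]=-6≥-6); i<j, swap → [-9, -11, -8, -12, -1, -2, -13, 0, -4, -16, -6]
j→9 (data[9]=-16≤-6), i→4 (data[4]=-1≥-6); i<j, swap → [-9, -11, -8, -12, -16, -2, -13, 0, -4, -1, -6]
j→6 (data[6]=-13≤-6), i→5 (data[5]=-2≥-6); i<j, swap → [-9, -11, -8, -12, -16, -13, -2, 0, -4, -1, -6]
j→5, i→6; i≥j, return j=5. data = [-9, -11, -8, -12, -16, -13, -2, 0, -4, -1, -6]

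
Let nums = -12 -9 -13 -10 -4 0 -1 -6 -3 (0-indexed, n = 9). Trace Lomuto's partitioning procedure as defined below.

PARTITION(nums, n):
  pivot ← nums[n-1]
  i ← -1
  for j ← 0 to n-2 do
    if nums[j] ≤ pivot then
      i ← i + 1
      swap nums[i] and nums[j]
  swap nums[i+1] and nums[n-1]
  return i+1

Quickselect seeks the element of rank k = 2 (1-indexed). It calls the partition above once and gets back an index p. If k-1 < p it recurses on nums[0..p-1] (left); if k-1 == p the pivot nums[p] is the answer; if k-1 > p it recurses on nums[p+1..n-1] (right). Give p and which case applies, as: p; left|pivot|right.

pivot = nums[8] = -3; i = -1
j=0: nums[0]=-12 ≤ -3 → i=0, swap nums[0],nums[0] (no change) → -12 -9 -13 -10 -4 0 -1 -6 -3
j=1: nums[1]=-9 ≤ -3 → i=1, swap nums[1],nums[1] (no change) → -12 -9 -13 -10 -4 0 -1 -6 -3
j=2: nums[2]=-13 ≤ -3 → i=2, swap nums[2],nums[2] (no change) → -12 -9 -13 -10 -4 0 -1 -6 -3
j=3: nums[3]=-10 ≤ -3 → i=3, swap nums[3],nums[3] (no change) → -12 -9 -13 -10 -4 0 -1 -6 -3
j=4: nums[4]=-4 ≤ -3 → i=4, swap nums[4],nums[4] (no change) → -12 -9 -13 -10 -4 0 -1 -6 -3
j=5: nums[5]=0 > -3 → no swap
j=6: nums[6]=-1 > -3 → no swap
j=7: nums[7]=-6 ≤ -3 → i=5, swap nums[5],nums[7] → -12 -9 -13 -10 -4 -6 -1 0 -3
final swap nums[6],nums[8] → -12 -9 -13 -10 -4 -6 -3 0 -1; return 6
p = 6; k-1 = 1 < 6 ⇒ left

6; left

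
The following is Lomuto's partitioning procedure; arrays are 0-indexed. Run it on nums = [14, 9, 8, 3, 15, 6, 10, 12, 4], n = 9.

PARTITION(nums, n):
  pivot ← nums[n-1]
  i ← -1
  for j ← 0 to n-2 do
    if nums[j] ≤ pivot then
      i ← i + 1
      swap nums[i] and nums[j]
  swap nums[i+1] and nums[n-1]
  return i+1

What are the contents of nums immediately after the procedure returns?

[3, 4, 8, 14, 15, 6, 10, 12, 9]

pivot=4, i=-1
j=0: 14>4, skip
j=1: 9>4, skip
j=2: 8>4, skip
j=3: 3≤4, i=0, swap(0,3) ⇒ [3, 9, 8, 14, 15, 6, 10, 12, 4]
j=4: 15>4, skip
j=5: 6>4, skip
j=6: 10>4, skip
j=7: 12>4, skip
swap(1,8) ⇒ [3, 4, 8, 14, 15, 6, 10, 12, 9]; return 1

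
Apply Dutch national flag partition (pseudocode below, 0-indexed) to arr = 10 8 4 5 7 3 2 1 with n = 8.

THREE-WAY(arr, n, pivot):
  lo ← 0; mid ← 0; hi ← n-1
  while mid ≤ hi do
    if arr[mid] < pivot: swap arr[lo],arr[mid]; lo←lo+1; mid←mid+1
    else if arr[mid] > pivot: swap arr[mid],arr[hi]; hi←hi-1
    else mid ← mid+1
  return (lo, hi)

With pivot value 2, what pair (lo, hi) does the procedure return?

(1, 1)

pivot = 2; lo=0, mid=0, hi=7
arr[mid]=10>2: swap arr[0],arr[7]; hi=6 → 1 8 4 5 7 3 2 10
arr[mid]=1<2: swap arr[0],arr[0]; lo=1,mid=1 → 1 8 4 5 7 3 2 10
arr[mid]=8>2: swap arr[1],arr[6]; hi=5 → 1 2 4 5 7 3 8 10
arr[mid]=2=2: mid=2
arr[mid]=4>2: swap arr[2],arr[5]; hi=4 → 1 2 3 5 7 4 8 10
arr[mid]=3>2: swap arr[2],arr[4]; hi=3 → 1 2 7 5 3 4 8 10
arr[mid]=7>2: swap arr[2],arr[3]; hi=2 → 1 2 5 7 3 4 8 10
arr[mid]=5>2: swap arr[2],arr[2]; hi=1 → 1 2 5 7 3 4 8 10
end: lo=1, hi=1; arr = 1 2 5 7 3 4 8 10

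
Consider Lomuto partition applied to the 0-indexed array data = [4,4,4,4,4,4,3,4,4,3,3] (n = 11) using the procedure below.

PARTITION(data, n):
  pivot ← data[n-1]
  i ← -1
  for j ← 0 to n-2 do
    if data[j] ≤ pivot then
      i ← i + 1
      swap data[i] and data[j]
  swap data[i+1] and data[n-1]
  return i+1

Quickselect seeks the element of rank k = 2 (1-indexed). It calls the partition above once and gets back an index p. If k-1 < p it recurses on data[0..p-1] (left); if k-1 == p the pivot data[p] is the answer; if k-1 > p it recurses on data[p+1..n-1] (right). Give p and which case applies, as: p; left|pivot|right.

2; left

pivot=3, i=-1
j=0: 4>3, skip
j=1: 4>3, skip
j=2: 4>3, skip
j=3: 4>3, skip
j=4: 4>3, skip
j=5: 4>3, skip
j=6: 3≤3, i=0, swap(0,6) ⇒ [3,4,4,4,4,4,4,4,4,3,3]
j=7: 4>3, skip
j=8: 4>3, skip
j=9: 3≤3, i=1, swap(1,9) ⇒ [3,3,4,4,4,4,4,4,4,4,3]
swap(2,10) ⇒ [3,3,3,4,4,4,4,4,4,4,4]; return 2
p = 2; k-1 = 1 < 2 ⇒ left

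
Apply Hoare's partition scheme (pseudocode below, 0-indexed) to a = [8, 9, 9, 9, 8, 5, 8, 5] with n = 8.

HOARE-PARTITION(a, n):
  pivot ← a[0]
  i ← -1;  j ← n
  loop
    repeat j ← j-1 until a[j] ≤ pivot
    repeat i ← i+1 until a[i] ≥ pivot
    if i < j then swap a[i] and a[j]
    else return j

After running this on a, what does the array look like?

pivot=8
j stops at 7 (5), i stops at 0 (8); swap ⇒ [5, 9, 9, 9, 8, 5, 8, 8]
j stops at 6 (8), i stops at 1 (9); swap ⇒ [5, 8, 9, 9, 8, 5, 9, 8]
j stops at 5 (5), i stops at 2 (9); swap ⇒ [5, 8, 5, 9, 8, 9, 9, 8]
j stops at 4 (8), i stops at 3 (9); swap ⇒ [5, 8, 5, 8, 9, 9, 9, 8]
j stops at 3, i stops at 4; i≥j ⇒ return 3. a=[5, 8, 5, 8, 9, 9, 9, 8]

[5, 8, 5, 8, 9, 9, 9, 8]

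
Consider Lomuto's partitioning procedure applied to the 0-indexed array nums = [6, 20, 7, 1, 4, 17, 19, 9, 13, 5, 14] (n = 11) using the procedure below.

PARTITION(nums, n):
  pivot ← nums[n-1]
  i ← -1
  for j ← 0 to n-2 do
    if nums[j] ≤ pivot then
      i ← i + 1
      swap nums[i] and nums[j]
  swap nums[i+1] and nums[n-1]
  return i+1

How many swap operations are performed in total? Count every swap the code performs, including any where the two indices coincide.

pivot = nums[10] = 14; i = -1
j=0: nums[0]=6 ≤ 14 → i=0, swap nums[0],nums[0] (no change) → [6, 20, 7, 1, 4, 17, 19, 9, 13, 5, 14]
j=1: nums[1]=20 > 14 → no swap
j=2: nums[2]=7 ≤ 14 → i=1, swap nums[1],nums[2] → [6, 7, 20, 1, 4, 17, 19, 9, 13, 5, 14]
j=3: nums[3]=1 ≤ 14 → i=2, swap nums[2],nums[3] → [6, 7, 1, 20, 4, 17, 19, 9, 13, 5, 14]
j=4: nums[4]=4 ≤ 14 → i=3, swap nums[3],nums[4] → [6, 7, 1, 4, 20, 17, 19, 9, 13, 5, 14]
j=5: nums[5]=17 > 14 → no swap
j=6: nums[6]=19 > 14 → no swap
j=7: nums[7]=9 ≤ 14 → i=4, swap nums[4],nums[7] → [6, 7, 1, 4, 9, 17, 19, 20, 13, 5, 14]
j=8: nums[8]=13 ≤ 14 → i=5, swap nums[5],nums[8] → [6, 7, 1, 4, 9, 13, 19, 20, 17, 5, 14]
j=9: nums[9]=5 ≤ 14 → i=6, swap nums[6],nums[9] → [6, 7, 1, 4, 9, 13, 5, 20, 17, 19, 14]
final swap nums[7],nums[10] → [6, 7, 1, 4, 9, 13, 5, 14, 17, 19, 20]; return 7

8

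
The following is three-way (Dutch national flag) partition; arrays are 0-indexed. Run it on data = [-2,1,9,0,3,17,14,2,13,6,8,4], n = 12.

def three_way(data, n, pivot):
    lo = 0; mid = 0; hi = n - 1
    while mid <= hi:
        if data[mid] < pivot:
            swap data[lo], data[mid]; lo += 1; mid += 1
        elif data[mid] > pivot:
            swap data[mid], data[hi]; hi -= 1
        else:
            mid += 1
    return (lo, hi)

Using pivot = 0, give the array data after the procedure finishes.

[-2,0,9,3,17,14,2,13,6,8,4,1]

pivot = 0; lo=0, mid=0, hi=11
data[mid]=-2<0: swap data[0],data[0]; lo=1,mid=1 → [-2,1,9,0,3,17,14,2,13,6,8,4]
data[mid]=1>0: swap data[1],data[11]; hi=10 → [-2,4,9,0,3,17,14,2,13,6,8,1]
data[mid]=4>0: swap data[1],data[10]; hi=9 → [-2,8,9,0,3,17,14,2,13,6,4,1]
data[mid]=8>0: swap data[1],data[9]; hi=8 → [-2,6,9,0,3,17,14,2,13,8,4,1]
data[mid]=6>0: swap data[1],data[8]; hi=7 → [-2,13,9,0,3,17,14,2,6,8,4,1]
data[mid]=13>0: swap data[1],data[7]; hi=6 → [-2,2,9,0,3,17,14,13,6,8,4,1]
data[mid]=2>0: swap data[1],data[6]; hi=5 → [-2,14,9,0,3,17,2,13,6,8,4,1]
data[mid]=14>0: swap data[1],data[5]; hi=4 → [-2,17,9,0,3,14,2,13,6,8,4,1]
data[mid]=17>0: swap data[1],data[4]; hi=3 → [-2,3,9,0,17,14,2,13,6,8,4,1]
data[mid]=3>0: swap data[1],data[3]; hi=2 → [-2,0,9,3,17,14,2,13,6,8,4,1]
data[mid]=0=0: mid=2
data[mid]=9>0: swap data[2],data[2]; hi=1 → [-2,0,9,3,17,14,2,13,6,8,4,1]
end: lo=1, hi=1; data = [-2,0,9,3,17,14,2,13,6,8,4,1]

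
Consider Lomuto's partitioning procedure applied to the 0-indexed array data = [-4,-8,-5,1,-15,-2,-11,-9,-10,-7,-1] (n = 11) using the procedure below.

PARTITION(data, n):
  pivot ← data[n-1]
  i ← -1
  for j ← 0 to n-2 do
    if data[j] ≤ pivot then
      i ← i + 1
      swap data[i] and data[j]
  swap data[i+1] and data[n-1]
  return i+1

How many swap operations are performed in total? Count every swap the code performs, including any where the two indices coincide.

pivot = data[10] = -1; i = -1
j=0: data[0]=-4 ≤ -1 → i=0, swap data[0],data[0] (no change) → [-4,-8,-5,1,-15,-2,-11,-9,-10,-7,-1]
j=1: data[1]=-8 ≤ -1 → i=1, swap data[1],data[1] (no change) → [-4,-8,-5,1,-15,-2,-11,-9,-10,-7,-1]
j=2: data[2]=-5 ≤ -1 → i=2, swap data[2],data[2] (no change) → [-4,-8,-5,1,-15,-2,-11,-9,-10,-7,-1]
j=3: data[3]=1 > -1 → no swap
j=4: data[4]=-15 ≤ -1 → i=3, swap data[3],data[4] → [-4,-8,-5,-15,1,-2,-11,-9,-10,-7,-1]
j=5: data[5]=-2 ≤ -1 → i=4, swap data[4],data[5] → [-4,-8,-5,-15,-2,1,-11,-9,-10,-7,-1]
j=6: data[6]=-11 ≤ -1 → i=5, swap data[5],data[6] → [-4,-8,-5,-15,-2,-11,1,-9,-10,-7,-1]
j=7: data[7]=-9 ≤ -1 → i=6, swap data[6],data[7] → [-4,-8,-5,-15,-2,-11,-9,1,-10,-7,-1]
j=8: data[8]=-10 ≤ -1 → i=7, swap data[7],data[8] → [-4,-8,-5,-15,-2,-11,-9,-10,1,-7,-1]
j=9: data[9]=-7 ≤ -1 → i=8, swap data[8],data[9] → [-4,-8,-5,-15,-2,-11,-9,-10,-7,1,-1]
final swap data[9],data[10] → [-4,-8,-5,-15,-2,-11,-9,-10,-7,-1,1]; return 9

10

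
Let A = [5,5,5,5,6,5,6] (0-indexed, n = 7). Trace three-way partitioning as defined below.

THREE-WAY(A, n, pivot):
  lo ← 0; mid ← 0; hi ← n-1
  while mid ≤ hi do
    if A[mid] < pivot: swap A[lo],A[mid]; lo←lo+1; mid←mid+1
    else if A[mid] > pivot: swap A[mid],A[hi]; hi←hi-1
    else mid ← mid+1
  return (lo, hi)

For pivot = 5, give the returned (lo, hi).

(0, 4)

lo=0 mid=0 hi=6
5=5: mid=1
5=5: mid=2
5=5: mid=3
5=5: mid=4
6>5: swap(4,6), hi=5 ⇒ [5,5,5,5,6,5,6]
6>5: swap(4,5), hi=4 ⇒ [5,5,5,5,5,6,6]
5=5: mid=5
done. lo=0 hi=4; A=[5,5,5,5,5,6,6]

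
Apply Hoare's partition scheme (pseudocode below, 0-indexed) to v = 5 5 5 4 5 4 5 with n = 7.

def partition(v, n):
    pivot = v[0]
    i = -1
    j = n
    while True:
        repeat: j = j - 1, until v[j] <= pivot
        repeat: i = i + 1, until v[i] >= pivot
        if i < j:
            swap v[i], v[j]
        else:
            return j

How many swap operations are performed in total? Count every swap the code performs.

pivot = v[0] = 5; i = -1, j = 7
j→6 (v[6]=5≤5), i→0 (v[0]=5≥5); i<j, swap → 5 5 5 4 5 4 5
j→5 (v[5]=4≤5), i→1 (v[1]=5≥5); i<j, swap → 5 4 5 4 5 5 5
j→4 (v[4]=5≤5), i→2 (v[2]=5≥5); i<j, swap → 5 4 5 4 5 5 5
j→3, i→4; i≥j, return j=3. v = 5 4 5 4 5 5 5

3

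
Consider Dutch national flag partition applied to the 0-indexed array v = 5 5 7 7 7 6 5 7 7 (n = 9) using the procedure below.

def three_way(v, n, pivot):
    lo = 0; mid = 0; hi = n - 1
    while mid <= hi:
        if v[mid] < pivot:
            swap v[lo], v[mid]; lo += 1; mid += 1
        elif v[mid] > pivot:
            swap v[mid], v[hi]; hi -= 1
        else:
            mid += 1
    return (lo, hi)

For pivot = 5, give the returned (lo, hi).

(0, 2)

lo=0 mid=0 hi=8
5=5: mid=1
5=5: mid=2
7>5: swap(2,8), hi=7 ⇒ 5 5 7 7 7 6 5 7 7
7>5: swap(2,7), hi=6 ⇒ 5 5 7 7 7 6 5 7 7
7>5: swap(2,6), hi=5 ⇒ 5 5 5 7 7 6 7 7 7
5=5: mid=3
7>5: swap(3,5), hi=4 ⇒ 5 5 5 6 7 7 7 7 7
6>5: swap(3,4), hi=3 ⇒ 5 5 5 7 6 7 7 7 7
7>5: swap(3,3), hi=2 ⇒ 5 5 5 7 6 7 7 7 7
done. lo=0 hi=2; v=5 5 5 7 6 7 7 7 7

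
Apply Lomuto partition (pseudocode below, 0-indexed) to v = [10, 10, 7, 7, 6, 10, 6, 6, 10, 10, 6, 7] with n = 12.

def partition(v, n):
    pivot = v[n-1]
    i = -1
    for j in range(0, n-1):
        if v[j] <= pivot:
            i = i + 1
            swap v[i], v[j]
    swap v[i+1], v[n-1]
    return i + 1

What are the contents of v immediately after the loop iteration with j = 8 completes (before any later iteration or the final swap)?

[7, 7, 6, 6, 6, 10, 10, 10, 10, 10, 6, 7]

pivot = v[11] = 7; i = -1
j=0: v[0]=10 > 7 → no swap
j=1: v[1]=10 > 7 → no swap
j=2: v[2]=7 ≤ 7 → i=0, swap v[0],v[2] → [7, 10, 10, 7, 6, 10, 6, 6, 10, 10, 6, 7]
j=3: v[3]=7 ≤ 7 → i=1, swap v[1],v[3] → [7, 7, 10, 10, 6, 10, 6, 6, 10, 10, 6, 7]
j=4: v[4]=6 ≤ 7 → i=2, swap v[2],v[4] → [7, 7, 6, 10, 10, 10, 6, 6, 10, 10, 6, 7]
j=5: v[5]=10 > 7 → no swap
j=6: v[6]=6 ≤ 7 → i=3, swap v[3],v[6] → [7, 7, 6, 6, 10, 10, 10, 6, 10, 10, 6, 7]
j=7: v[7]=6 ≤ 7 → i=4, swap v[4],v[7] → [7, 7, 6, 6, 6, 10, 10, 10, 10, 10, 6, 7]
j=8: v[8]=10 > 7 → no swap
(after j=8) v = [7, 7, 6, 6, 6, 10, 10, 10, 10, 10, 6, 7]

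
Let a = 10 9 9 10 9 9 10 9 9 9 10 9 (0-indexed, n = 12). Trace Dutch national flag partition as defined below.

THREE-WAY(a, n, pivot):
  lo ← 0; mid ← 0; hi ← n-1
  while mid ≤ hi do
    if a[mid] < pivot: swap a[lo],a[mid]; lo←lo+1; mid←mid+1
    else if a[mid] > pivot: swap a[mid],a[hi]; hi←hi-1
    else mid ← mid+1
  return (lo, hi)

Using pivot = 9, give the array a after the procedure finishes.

lo=0 mid=0 hi=11
10>9: swap(0,11), hi=10 ⇒ 9 9 9 10 9 9 10 9 9 9 10 10
9=9: mid=1
9=9: mid=2
9=9: mid=3
10>9: swap(3,10), hi=9 ⇒ 9 9 9 10 9 9 10 9 9 9 10 10
10>9: swap(3,9), hi=8 ⇒ 9 9 9 9 9 9 10 9 9 10 10 10
9=9: mid=4
9=9: mid=5
9=9: mid=6
10>9: swap(6,8), hi=7 ⇒ 9 9 9 9 9 9 9 9 10 10 10 10
9=9: mid=7
9=9: mid=8
done. lo=0 hi=7; a=9 9 9 9 9 9 9 9 10 10 10 10

9 9 9 9 9 9 9 9 10 10 10 10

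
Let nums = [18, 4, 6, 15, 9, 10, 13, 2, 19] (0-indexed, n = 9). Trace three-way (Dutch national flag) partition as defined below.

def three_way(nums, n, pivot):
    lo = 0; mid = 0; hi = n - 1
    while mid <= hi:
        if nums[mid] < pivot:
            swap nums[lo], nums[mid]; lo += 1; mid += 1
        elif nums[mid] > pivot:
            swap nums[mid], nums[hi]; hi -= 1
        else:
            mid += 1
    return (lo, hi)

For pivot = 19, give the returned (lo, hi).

pivot = 19; lo=0, mid=0, hi=8
nums[mid]=18<19: swap nums[0],nums[0]; lo=1,mid=1 → [18, 4, 6, 15, 9, 10, 13, 2, 19]
nums[mid]=4<19: swap nums[1],nums[1]; lo=2,mid=2 → [18, 4, 6, 15, 9, 10, 13, 2, 19]
nums[mid]=6<19: swap nums[2],nums[2]; lo=3,mid=3 → [18, 4, 6, 15, 9, 10, 13, 2, 19]
nums[mid]=15<19: swap nums[3],nums[3]; lo=4,mid=4 → [18, 4, 6, 15, 9, 10, 13, 2, 19]
nums[mid]=9<19: swap nums[4],nums[4]; lo=5,mid=5 → [18, 4, 6, 15, 9, 10, 13, 2, 19]
nums[mid]=10<19: swap nums[5],nums[5]; lo=6,mid=6 → [18, 4, 6, 15, 9, 10, 13, 2, 19]
nums[mid]=13<19: swap nums[6],nums[6]; lo=7,mid=7 → [18, 4, 6, 15, 9, 10, 13, 2, 19]
nums[mid]=2<19: swap nums[7],nums[7]; lo=8,mid=8 → [18, 4, 6, 15, 9, 10, 13, 2, 19]
nums[mid]=19=19: mid=9
end: lo=8, hi=8; nums = [18, 4, 6, 15, 9, 10, 13, 2, 19]

(8, 8)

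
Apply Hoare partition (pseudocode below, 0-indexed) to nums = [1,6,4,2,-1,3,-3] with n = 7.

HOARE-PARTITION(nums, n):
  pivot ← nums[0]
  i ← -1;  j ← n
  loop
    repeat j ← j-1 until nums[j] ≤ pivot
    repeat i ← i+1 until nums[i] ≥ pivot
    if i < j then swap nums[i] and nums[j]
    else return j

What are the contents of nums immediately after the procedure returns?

pivot = nums[0] = 1; i = -1, j = 7
j→6 (nums[6]=-3≤1), i→0 (nums[0]=1≥1); i<j, swap → [-3,6,4,2,-1,3,1]
j→4 (nums[4]=-1≤1), i→1 (nums[1]=6≥1); i<j, swap → [-3,-1,4,2,6,3,1]
j→1, i→2; i≥j, return j=1. nums = [-3,-1,4,2,6,3,1]

[-3,-1,4,2,6,3,1]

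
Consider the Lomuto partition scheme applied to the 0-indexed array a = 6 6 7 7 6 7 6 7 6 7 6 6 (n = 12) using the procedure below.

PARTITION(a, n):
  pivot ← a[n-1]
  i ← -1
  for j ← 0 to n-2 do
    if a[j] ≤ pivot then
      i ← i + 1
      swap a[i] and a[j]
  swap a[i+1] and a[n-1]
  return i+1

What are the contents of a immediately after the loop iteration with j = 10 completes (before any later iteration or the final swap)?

6 6 6 6 6 6 7 7 7 7 7 6

pivot = a[11] = 6; i = -1
j=0: a[0]=6 ≤ 6 → i=0, swap a[0],a[0] (no change) → 6 6 7 7 6 7 6 7 6 7 6 6
j=1: a[1]=6 ≤ 6 → i=1, swap a[1],a[1] (no change) → 6 6 7 7 6 7 6 7 6 7 6 6
j=2: a[2]=7 > 6 → no swap
j=3: a[3]=7 > 6 → no swap
j=4: a[4]=6 ≤ 6 → i=2, swap a[2],a[4] → 6 6 6 7 7 7 6 7 6 7 6 6
j=5: a[5]=7 > 6 → no swap
j=6: a[6]=6 ≤ 6 → i=3, swap a[3],a[6] → 6 6 6 6 7 7 7 7 6 7 6 6
j=7: a[7]=7 > 6 → no swap
j=8: a[8]=6 ≤ 6 → i=4, swap a[4],a[8] → 6 6 6 6 6 7 7 7 7 7 6 6
j=9: a[9]=7 > 6 → no swap
j=10: a[10]=6 ≤ 6 → i=5, swap a[5],a[10] → 6 6 6 6 6 6 7 7 7 7 7 6
(after j=10) a = 6 6 6 6 6 6 7 7 7 7 7 6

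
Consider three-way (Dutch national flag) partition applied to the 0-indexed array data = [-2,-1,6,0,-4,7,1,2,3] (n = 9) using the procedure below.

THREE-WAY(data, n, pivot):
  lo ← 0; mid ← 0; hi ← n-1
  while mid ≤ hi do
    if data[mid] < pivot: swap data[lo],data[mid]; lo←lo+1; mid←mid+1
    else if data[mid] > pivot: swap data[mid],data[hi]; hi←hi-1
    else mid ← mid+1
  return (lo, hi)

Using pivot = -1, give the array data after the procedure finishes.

[-2,-4,-1,0,7,1,2,3,6]

pivot = -1; lo=0, mid=0, hi=8
data[mid]=-2<-1: swap data[0],data[0]; lo=1,mid=1 → [-2,-1,6,0,-4,7,1,2,3]
data[mid]=-1=-1: mid=2
data[mid]=6>-1: swap data[2],data[8]; hi=7 → [-2,-1,3,0,-4,7,1,2,6]
data[mid]=3>-1: swap data[2],data[7]; hi=6 → [-2,-1,2,0,-4,7,1,3,6]
data[mid]=2>-1: swap data[2],data[6]; hi=5 → [-2,-1,1,0,-4,7,2,3,6]
data[mid]=1>-1: swap data[2],data[5]; hi=4 → [-2,-1,7,0,-4,1,2,3,6]
data[mid]=7>-1: swap data[2],data[4]; hi=3 → [-2,-1,-4,0,7,1,2,3,6]
data[mid]=-4<-1: swap data[1],data[2]; lo=2,mid=3 → [-2,-4,-1,0,7,1,2,3,6]
data[mid]=0>-1: swap data[3],data[3]; hi=2 → [-2,-4,-1,0,7,1,2,3,6]
end: lo=2, hi=2; data = [-2,-4,-1,0,7,1,2,3,6]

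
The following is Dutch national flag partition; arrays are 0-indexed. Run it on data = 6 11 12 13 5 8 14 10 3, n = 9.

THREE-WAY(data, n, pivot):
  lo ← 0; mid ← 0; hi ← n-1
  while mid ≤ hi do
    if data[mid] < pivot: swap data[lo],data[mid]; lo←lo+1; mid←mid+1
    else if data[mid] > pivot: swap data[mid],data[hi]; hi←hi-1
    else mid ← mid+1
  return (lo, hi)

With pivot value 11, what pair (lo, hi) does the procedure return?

(5, 5)

lo=0 mid=0 hi=8
6<11: swap(0,0), lo=1 mid=1 ⇒ 6 11 12 13 5 8 14 10 3
11=11: mid=2
12>11: swap(2,8), hi=7 ⇒ 6 11 3 13 5 8 14 10 12
3<11: swap(1,2), lo=2 mid=3 ⇒ 6 3 11 13 5 8 14 10 12
13>11: swap(3,7), hi=6 ⇒ 6 3 11 10 5 8 14 13 12
10<11: swap(2,3), lo=3 mid=4 ⇒ 6 3 10 11 5 8 14 13 12
5<11: swap(3,4), lo=4 mid=5 ⇒ 6 3 10 5 11 8 14 13 12
8<11: swap(4,5), lo=5 mid=6 ⇒ 6 3 10 5 8 11 14 13 12
14>11: swap(6,6), hi=5 ⇒ 6 3 10 5 8 11 14 13 12
done. lo=5 hi=5; data=6 3 10 5 8 11 14 13 12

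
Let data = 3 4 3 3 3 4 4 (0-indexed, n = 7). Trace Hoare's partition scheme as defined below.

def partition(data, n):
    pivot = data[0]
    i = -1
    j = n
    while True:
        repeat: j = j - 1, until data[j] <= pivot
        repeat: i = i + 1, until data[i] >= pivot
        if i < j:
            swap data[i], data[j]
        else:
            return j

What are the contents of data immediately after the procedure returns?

3 3 3 4 3 4 4

pivot = data[0] = 3; i = -1, j = 7
j→4 (data[4]=3≤3), i→0 (data[0]=3≥3); i<j, swap → 3 4 3 3 3 4 4
j→3 (data[3]=3≤3), i→1 (data[1]=4≥3); i<j, swap → 3 3 3 4 3 4 4
j→2, i→2; i≥j, return j=2. data = 3 3 3 4 3 4 4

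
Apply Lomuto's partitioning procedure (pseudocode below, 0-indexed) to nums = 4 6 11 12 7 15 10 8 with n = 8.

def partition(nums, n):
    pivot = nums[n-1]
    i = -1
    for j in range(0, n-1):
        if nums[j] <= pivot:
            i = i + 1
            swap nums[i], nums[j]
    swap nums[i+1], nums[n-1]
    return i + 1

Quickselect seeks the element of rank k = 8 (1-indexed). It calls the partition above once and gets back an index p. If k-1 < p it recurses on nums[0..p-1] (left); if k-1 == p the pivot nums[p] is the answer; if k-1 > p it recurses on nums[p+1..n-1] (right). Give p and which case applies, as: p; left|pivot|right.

3; right

pivot=8, i=-1
j=0: 4≤8, i=0, swap(0,0) ⇒ 4 6 11 12 7 15 10 8
j=1: 6≤8, i=1, swap(1,1) ⇒ 4 6 11 12 7 15 10 8
j=2: 11>8, skip
j=3: 12>8, skip
j=4: 7≤8, i=2, swap(2,4) ⇒ 4 6 7 12 11 15 10 8
j=5: 15>8, skip
j=6: 10>8, skip
swap(3,7) ⇒ 4 6 7 8 11 15 10 12; return 3
p = 3; k-1 = 7 > 3 ⇒ right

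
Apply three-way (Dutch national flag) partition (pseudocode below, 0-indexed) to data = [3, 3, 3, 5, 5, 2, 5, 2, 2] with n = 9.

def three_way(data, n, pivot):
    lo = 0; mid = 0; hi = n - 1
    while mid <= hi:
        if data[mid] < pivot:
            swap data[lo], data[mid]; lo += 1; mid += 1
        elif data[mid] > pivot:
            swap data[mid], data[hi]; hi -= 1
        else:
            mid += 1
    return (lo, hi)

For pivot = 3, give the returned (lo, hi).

(3, 5)

lo=0 mid=0 hi=8
3=3: mid=1
3=3: mid=2
3=3: mid=3
5>3: swap(3,8), hi=7 ⇒ [3, 3, 3, 2, 5, 2, 5, 2, 5]
2<3: swap(0,3), lo=1 mid=4 ⇒ [2, 3, 3, 3, 5, 2, 5, 2, 5]
5>3: swap(4,7), hi=6 ⇒ [2, 3, 3, 3, 2, 2, 5, 5, 5]
2<3: swap(1,4), lo=2 mid=5 ⇒ [2, 2, 3, 3, 3, 2, 5, 5, 5]
2<3: swap(2,5), lo=3 mid=6 ⇒ [2, 2, 2, 3, 3, 3, 5, 5, 5]
5>3: swap(6,6), hi=5 ⇒ [2, 2, 2, 3, 3, 3, 5, 5, 5]
done. lo=3 hi=5; data=[2, 2, 2, 3, 3, 3, 5, 5, 5]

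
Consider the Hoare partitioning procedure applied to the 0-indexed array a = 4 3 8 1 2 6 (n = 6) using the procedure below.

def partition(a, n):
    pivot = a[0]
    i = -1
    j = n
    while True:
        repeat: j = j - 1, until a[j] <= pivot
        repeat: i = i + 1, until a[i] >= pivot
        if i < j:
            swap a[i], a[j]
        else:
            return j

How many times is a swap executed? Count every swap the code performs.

2

pivot = a[0] = 4; i = -1, j = 6
j→4 (a[4]=2≤4), i→0 (a[0]=4≥4); i<j, swap → 2 3 8 1 4 6
j→3 (a[3]=1≤4), i→2 (a[2]=8≥4); i<j, swap → 2 3 1 8 4 6
j→2, i→3; i≥j, return j=2. a = 2 3 1 8 4 6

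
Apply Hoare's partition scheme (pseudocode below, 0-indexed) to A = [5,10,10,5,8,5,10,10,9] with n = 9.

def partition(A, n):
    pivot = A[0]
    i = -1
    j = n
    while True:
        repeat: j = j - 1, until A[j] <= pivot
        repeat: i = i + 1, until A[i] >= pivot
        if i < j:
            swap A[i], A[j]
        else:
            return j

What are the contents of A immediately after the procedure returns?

[5,5,10,10,8,5,10,10,9]

pivot = A[0] = 5; i = -1, j = 9
j→5 (A[5]=5≤5), i→0 (A[0]=5≥5); i<j, swap → [5,10,10,5,8,5,10,10,9]
j→3 (A[3]=5≤5), i→1 (A[1]=10≥5); i<j, swap → [5,5,10,10,8,5,10,10,9]
j→1, i→2; i≥j, return j=1. A = [5,5,10,10,8,5,10,10,9]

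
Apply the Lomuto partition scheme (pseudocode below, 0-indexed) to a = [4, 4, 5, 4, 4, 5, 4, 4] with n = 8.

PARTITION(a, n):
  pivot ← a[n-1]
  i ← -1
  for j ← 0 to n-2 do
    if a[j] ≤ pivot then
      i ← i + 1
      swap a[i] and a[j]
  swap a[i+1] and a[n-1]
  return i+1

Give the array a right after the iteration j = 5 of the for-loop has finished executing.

pivot = a[7] = 4; i = -1
j=0: a[0]=4 ≤ 4 → i=0, swap a[0],a[0] (no change) → [4, 4, 5, 4, 4, 5, 4, 4]
j=1: a[1]=4 ≤ 4 → i=1, swap a[1],a[1] (no change) → [4, 4, 5, 4, 4, 5, 4, 4]
j=2: a[2]=5 > 4 → no swap
j=3: a[3]=4 ≤ 4 → i=2, swap a[2],a[3] → [4, 4, 4, 5, 4, 5, 4, 4]
j=4: a[4]=4 ≤ 4 → i=3, swap a[3],a[4] → [4, 4, 4, 4, 5, 5, 4, 4]
j=5: a[5]=5 > 4 → no swap
(after j=5) a = [4, 4, 4, 4, 5, 5, 4, 4]

[4, 4, 4, 4, 5, 5, 4, 4]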